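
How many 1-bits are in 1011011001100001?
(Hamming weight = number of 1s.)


Counting 1s in 1011011001100001

8


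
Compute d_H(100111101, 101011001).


XOR: 001100100
Count of 1s: 3

3


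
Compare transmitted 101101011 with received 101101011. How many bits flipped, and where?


XOR: 000000000

0 errors (received matches sent)


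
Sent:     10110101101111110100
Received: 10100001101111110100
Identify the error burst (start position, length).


XOR: 00010100000000000000

Burst at position 3, length 3


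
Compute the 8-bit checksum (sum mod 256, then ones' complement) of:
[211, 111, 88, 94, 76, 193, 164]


Sum = 937 mod 256 = 169
Complement = 86

86


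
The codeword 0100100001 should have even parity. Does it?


Number of 1s: 3

No, parity error (3 ones)


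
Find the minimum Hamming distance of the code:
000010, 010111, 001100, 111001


Comparing all pairs, minimum distance: 3
Can detect 2 errors, correct 1 errors

3


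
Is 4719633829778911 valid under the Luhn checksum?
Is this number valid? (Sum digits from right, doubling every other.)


Luhn sum = 90
90 mod 10 = 0

Valid (Luhn sum mod 10 = 0)


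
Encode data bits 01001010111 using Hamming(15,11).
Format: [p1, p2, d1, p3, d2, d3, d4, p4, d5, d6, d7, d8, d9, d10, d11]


Parity bits: p1=1, p2=1, p3=0, p4=1

110010011010111


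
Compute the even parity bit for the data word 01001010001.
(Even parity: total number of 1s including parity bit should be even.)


Number of 1s in data: 4
Parity bit: 0

0


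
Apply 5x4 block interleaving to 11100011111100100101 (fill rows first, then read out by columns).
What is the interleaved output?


Matrix:
  1110
  0011
  1111
  0010
  0101
Read columns: 10100101011111001101

10100101011111001101


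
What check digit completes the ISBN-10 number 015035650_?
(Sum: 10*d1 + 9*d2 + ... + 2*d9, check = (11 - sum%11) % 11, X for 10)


Weighted sum: 131
131 mod 11 = 10

Check digit: 1


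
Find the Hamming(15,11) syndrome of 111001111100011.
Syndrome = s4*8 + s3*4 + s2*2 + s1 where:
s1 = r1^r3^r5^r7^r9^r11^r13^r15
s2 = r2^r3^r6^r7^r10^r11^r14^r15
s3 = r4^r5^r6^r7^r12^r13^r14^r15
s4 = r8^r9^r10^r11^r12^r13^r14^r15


s1=1, s2=1, s3=0, s4=1

Syndrome = 11 (error at position 11)


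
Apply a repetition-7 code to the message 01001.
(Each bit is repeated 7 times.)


Each bit -> 7 copies

00000001111111000000000000001111111


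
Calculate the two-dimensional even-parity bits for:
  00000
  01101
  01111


Row parities: 010
Column parities: 00010

Row P: 010, Col P: 00010, Corner: 1


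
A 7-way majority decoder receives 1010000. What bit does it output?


Ones: 2 out of 7
Threshold: 4

0 (2/7 voted 1)


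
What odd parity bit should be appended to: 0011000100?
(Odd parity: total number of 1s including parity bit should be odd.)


Number of 1s in data: 3
Parity bit: 0

0


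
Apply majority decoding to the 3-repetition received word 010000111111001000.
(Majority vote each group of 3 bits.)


Groups: 010, 000, 111, 111, 001, 000
Majority votes: 001100

001100


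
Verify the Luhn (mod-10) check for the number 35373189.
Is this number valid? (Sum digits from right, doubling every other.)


Luhn sum = 47
47 mod 10 = 7

Invalid (Luhn sum mod 10 = 7)


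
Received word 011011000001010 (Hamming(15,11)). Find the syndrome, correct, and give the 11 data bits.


Syndrome = 0: no error detected

Data: 11100001010 (no errors)


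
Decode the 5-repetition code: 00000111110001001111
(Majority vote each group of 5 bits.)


Groups: 00000, 11111, 00010, 01111
Majority votes: 0101

0101


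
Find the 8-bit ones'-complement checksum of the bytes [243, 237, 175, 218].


Sum = 873 mod 256 = 105
Complement = 150

150


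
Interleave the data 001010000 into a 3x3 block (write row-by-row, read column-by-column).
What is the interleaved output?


Matrix:
  001
  010
  000
Read columns: 000010100

000010100


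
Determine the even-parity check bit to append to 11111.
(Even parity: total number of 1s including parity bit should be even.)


Number of 1s in data: 5
Parity bit: 1

1


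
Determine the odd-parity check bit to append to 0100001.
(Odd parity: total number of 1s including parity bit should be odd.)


Number of 1s in data: 2
Parity bit: 1

1


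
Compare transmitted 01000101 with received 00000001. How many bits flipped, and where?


XOR: 01000100

2 error(s) at position(s): 1, 5


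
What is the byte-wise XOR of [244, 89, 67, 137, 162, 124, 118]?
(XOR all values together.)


XOR chain: 244 ^ 89 ^ 67 ^ 137 ^ 162 ^ 124 ^ 118 = 207

207


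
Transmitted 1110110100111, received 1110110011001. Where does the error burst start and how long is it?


XOR: 0000000111110

Burst at position 7, length 5


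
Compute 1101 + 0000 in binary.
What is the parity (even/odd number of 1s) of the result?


1101 = 13
0000 = 0
Sum = 13 = 1101
1s count = 3

odd parity (3 ones in 1101)


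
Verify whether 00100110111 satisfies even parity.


Number of 1s: 6

Yes, parity is correct (6 ones)


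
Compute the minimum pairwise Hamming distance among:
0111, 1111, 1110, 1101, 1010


Comparing all pairs, minimum distance: 1
Can detect 0 errors, correct 0 errors

1


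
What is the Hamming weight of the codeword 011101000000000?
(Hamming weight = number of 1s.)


Counting 1s in 011101000000000

4


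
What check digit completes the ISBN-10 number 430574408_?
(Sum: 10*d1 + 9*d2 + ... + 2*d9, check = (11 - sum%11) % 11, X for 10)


Weighted sum: 196
196 mod 11 = 9

Check digit: 2


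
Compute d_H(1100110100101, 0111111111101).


XOR: 1011001011000
Count of 1s: 6

6


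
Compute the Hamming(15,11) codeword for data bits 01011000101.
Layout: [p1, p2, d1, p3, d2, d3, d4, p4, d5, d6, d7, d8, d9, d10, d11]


Parity bits: p1=1, p2=0, p3=0, p4=1

100010111000101


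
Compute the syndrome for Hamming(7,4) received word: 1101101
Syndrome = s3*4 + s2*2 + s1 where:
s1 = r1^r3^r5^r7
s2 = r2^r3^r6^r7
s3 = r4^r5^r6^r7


s1=1, s2=0, s3=1

Syndrome = 5 (error at position 5)


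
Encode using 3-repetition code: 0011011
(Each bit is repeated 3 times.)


Each bit -> 3 copies

000000111111000111111


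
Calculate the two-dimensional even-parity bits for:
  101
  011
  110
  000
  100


Row parities: 00001
Column parities: 100

Row P: 00001, Col P: 100, Corner: 1


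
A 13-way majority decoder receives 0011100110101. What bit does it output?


Ones: 7 out of 13
Threshold: 7

1 (7/13 voted 1)


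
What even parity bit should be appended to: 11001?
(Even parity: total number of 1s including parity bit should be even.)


Number of 1s in data: 3
Parity bit: 1

1


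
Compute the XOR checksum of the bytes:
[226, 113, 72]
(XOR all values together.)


XOR chain: 226 ^ 113 ^ 72 = 219

219


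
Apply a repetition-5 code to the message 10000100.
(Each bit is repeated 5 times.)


Each bit -> 5 copies

1111100000000000000000000111110000000000


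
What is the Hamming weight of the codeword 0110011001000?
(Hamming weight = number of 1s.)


Counting 1s in 0110011001000

5


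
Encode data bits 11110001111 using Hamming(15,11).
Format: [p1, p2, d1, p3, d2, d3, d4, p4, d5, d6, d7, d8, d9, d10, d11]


Parity bits: p1=1, p2=1, p3=1, p4=0

111111100001111


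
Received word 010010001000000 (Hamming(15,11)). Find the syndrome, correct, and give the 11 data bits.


Syndrome = 14: error at position 14

Data: 01001000010 (corrected bit 14)


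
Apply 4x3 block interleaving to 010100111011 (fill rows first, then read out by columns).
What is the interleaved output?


Matrix:
  010
  100
  111
  011
Read columns: 011010110011

011010110011


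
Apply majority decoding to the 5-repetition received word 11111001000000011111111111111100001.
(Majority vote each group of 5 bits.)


Groups: 11111, 00100, 00000, 11111, 11111, 11111, 00001
Majority votes: 1001110

1001110


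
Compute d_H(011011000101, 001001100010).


XOR: 010010100111
Count of 1s: 6

6


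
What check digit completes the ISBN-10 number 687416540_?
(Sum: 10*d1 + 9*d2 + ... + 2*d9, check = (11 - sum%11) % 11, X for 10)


Weighted sum: 284
284 mod 11 = 9

Check digit: 2


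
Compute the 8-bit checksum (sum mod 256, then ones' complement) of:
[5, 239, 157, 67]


Sum = 468 mod 256 = 212
Complement = 43

43


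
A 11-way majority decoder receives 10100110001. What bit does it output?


Ones: 5 out of 11
Threshold: 6

0 (5/11 voted 1)


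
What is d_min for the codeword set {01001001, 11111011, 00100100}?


Comparing all pairs, minimum distance: 4
Can detect 3 errors, correct 1 errors

4


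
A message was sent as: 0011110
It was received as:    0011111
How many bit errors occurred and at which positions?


XOR: 0000001

1 error(s) at position(s): 6


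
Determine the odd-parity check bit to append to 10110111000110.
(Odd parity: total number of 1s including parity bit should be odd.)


Number of 1s in data: 8
Parity bit: 1

1


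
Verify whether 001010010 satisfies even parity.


Number of 1s: 3

No, parity error (3 ones)


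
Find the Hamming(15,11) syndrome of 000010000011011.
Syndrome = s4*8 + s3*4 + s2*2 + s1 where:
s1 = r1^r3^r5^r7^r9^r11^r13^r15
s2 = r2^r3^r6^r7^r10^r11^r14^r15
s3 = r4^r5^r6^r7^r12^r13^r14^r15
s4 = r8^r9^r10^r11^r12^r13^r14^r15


s1=1, s2=1, s3=0, s4=0

Syndrome = 3 (error at position 3)


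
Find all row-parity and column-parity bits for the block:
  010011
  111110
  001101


Row parities: 111
Column parities: 100000

Row P: 111, Col P: 100000, Corner: 1


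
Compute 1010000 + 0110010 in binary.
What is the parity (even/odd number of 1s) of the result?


1010000 = 80
0110010 = 50
Sum = 130 = 10000010
1s count = 2

even parity (2 ones in 10000010)


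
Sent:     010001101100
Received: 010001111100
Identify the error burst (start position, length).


XOR: 000000010000

Burst at position 7, length 1


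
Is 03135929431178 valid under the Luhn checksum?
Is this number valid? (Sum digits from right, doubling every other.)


Luhn sum = 58
58 mod 10 = 8

Invalid (Luhn sum mod 10 = 8)


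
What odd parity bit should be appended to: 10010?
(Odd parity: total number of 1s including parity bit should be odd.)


Number of 1s in data: 2
Parity bit: 1

1


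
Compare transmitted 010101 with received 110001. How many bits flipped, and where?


XOR: 100100

2 error(s) at position(s): 0, 3


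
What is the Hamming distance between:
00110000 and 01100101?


XOR: 01010101
Count of 1s: 4

4


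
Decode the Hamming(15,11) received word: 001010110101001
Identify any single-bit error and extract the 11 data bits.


Syndrome = 0: no error detected

Data: 11010101001 (no errors)


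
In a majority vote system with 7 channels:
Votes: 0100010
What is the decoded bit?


Ones: 2 out of 7
Threshold: 4

0 (2/7 voted 1)


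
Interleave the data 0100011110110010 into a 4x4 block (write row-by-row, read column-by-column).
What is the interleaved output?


Matrix:
  0100
  0111
  1011
  0010
Read columns: 0010110001110110

0010110001110110


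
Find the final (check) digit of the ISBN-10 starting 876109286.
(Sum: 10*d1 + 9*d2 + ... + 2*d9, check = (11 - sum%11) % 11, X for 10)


Weighted sum: 287
287 mod 11 = 1

Check digit: X


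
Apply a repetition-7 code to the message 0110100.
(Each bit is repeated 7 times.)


Each bit -> 7 copies

0000000111111111111110000000111111100000000000000


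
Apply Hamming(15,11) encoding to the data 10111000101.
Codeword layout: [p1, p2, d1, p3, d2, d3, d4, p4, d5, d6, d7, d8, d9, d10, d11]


Parity bits: p1=1, p2=0, p3=0, p4=1

101001111000101


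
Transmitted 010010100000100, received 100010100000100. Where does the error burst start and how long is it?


XOR: 110000000000000

Burst at position 0, length 2


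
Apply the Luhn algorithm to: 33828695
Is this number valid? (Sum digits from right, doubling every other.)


Luhn sum = 45
45 mod 10 = 5

Invalid (Luhn sum mod 10 = 5)


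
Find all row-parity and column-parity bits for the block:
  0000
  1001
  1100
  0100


Row parities: 0001
Column parities: 0001

Row P: 0001, Col P: 0001, Corner: 1


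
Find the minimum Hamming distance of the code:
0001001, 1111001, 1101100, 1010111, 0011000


Comparing all pairs, minimum distance: 2
Can detect 1 errors, correct 0 errors

2


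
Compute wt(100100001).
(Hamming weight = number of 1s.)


Counting 1s in 100100001

3


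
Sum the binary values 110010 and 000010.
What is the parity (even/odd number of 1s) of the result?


110010 = 50
000010 = 2
Sum = 52 = 110100
1s count = 3

odd parity (3 ones in 110100)


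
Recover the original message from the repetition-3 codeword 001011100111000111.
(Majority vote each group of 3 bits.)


Groups: 001, 011, 100, 111, 000, 111
Majority votes: 010101

010101


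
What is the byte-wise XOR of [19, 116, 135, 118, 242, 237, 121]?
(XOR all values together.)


XOR chain: 19 ^ 116 ^ 135 ^ 118 ^ 242 ^ 237 ^ 121 = 240

240


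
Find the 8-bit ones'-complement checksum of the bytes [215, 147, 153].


Sum = 515 mod 256 = 3
Complement = 252

252


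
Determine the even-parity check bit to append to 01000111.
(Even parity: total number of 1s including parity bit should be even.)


Number of 1s in data: 4
Parity bit: 0

0


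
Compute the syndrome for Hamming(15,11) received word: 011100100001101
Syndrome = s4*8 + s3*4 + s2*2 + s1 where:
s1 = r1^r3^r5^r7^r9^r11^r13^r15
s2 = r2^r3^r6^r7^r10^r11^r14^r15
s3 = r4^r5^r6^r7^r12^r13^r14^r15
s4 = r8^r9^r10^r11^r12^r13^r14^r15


s1=0, s2=0, s3=1, s4=1

Syndrome = 12 (error at position 12)


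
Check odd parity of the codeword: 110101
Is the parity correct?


Number of 1s: 4

No, parity error (4 ones)


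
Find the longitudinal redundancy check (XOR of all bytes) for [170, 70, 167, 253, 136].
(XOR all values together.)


XOR chain: 170 ^ 70 ^ 167 ^ 253 ^ 136 = 62

62


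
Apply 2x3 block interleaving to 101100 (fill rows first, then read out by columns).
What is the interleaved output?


Matrix:
  101
  100
Read columns: 110010

110010


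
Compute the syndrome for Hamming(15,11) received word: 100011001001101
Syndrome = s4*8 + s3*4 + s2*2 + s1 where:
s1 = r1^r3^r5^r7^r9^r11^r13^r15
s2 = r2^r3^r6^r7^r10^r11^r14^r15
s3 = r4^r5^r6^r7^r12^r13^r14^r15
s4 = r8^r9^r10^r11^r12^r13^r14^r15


s1=1, s2=0, s3=1, s4=0

Syndrome = 5 (error at position 5)


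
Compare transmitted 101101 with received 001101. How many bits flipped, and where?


XOR: 100000

1 error(s) at position(s): 0


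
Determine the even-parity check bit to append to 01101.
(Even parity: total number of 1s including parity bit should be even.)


Number of 1s in data: 3
Parity bit: 1

1


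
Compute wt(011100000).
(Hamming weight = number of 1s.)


Counting 1s in 011100000

3


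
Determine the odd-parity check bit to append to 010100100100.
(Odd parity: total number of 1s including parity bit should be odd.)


Number of 1s in data: 4
Parity bit: 1

1


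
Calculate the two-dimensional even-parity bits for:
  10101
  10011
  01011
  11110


Row parities: 1110
Column parities: 10011

Row P: 1110, Col P: 10011, Corner: 1


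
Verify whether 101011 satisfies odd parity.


Number of 1s: 4

No, parity error (4 ones)


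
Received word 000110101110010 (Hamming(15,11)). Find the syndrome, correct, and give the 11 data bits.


Syndrome = 0: no error detected

Data: 01011110010 (no errors)


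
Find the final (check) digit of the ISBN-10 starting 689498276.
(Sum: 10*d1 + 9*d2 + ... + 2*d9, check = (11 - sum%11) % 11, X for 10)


Weighted sum: 367
367 mod 11 = 4

Check digit: 7


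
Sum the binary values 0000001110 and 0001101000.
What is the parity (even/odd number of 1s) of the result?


0000001110 = 14
0001101000 = 104
Sum = 118 = 1110110
1s count = 5

odd parity (5 ones in 1110110)


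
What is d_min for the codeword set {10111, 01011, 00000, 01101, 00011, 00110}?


Comparing all pairs, minimum distance: 1
Can detect 0 errors, correct 0 errors

1


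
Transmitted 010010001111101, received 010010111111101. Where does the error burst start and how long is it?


XOR: 000000110000000

Burst at position 6, length 2


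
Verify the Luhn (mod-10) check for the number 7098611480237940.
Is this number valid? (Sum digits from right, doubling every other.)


Luhn sum = 68
68 mod 10 = 8

Invalid (Luhn sum mod 10 = 8)


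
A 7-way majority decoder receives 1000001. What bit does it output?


Ones: 2 out of 7
Threshold: 4

0 (2/7 voted 1)


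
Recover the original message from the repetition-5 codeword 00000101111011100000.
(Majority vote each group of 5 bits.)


Groups: 00000, 10111, 10111, 00000
Majority votes: 0110

0110


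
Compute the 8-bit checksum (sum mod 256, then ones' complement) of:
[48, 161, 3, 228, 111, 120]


Sum = 671 mod 256 = 159
Complement = 96

96


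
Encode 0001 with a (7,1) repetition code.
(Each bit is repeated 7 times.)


Each bit -> 7 copies

0000000000000000000001111111


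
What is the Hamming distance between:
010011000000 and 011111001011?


XOR: 001100001011
Count of 1s: 5

5


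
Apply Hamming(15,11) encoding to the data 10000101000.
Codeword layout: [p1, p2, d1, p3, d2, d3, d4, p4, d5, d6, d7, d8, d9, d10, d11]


Parity bits: p1=1, p2=0, p3=1, p4=0

101100000101000


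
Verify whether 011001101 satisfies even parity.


Number of 1s: 5

No, parity error (5 ones)


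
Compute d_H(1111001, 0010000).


XOR: 1101001
Count of 1s: 4

4


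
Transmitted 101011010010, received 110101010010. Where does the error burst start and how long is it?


XOR: 011110000000

Burst at position 1, length 4


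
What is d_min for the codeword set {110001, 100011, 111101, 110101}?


Comparing all pairs, minimum distance: 1
Can detect 0 errors, correct 0 errors

1


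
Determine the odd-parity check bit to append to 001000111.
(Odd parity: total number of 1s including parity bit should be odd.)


Number of 1s in data: 4
Parity bit: 1

1


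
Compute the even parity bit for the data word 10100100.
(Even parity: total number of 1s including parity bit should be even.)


Number of 1s in data: 3
Parity bit: 1

1


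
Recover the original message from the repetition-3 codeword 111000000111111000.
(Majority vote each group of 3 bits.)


Groups: 111, 000, 000, 111, 111, 000
Majority votes: 100110

100110


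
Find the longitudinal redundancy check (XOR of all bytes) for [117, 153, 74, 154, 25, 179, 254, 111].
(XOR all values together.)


XOR chain: 117 ^ 153 ^ 74 ^ 154 ^ 25 ^ 179 ^ 254 ^ 111 = 7

7


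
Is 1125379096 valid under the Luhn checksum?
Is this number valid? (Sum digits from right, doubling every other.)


Luhn sum = 49
49 mod 10 = 9

Invalid (Luhn sum mod 10 = 9)


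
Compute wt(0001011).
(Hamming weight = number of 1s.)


Counting 1s in 0001011

3


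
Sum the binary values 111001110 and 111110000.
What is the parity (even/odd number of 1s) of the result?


111001110 = 462
111110000 = 496
Sum = 958 = 1110111110
1s count = 8

even parity (8 ones in 1110111110)


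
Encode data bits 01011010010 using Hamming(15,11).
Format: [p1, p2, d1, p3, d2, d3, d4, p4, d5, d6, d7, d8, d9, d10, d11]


Parity bits: p1=0, p2=1, p3=1, p4=1

010110111010010


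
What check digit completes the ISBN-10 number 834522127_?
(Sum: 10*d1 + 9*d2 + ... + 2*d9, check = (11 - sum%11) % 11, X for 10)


Weighted sum: 220
220 mod 11 = 0

Check digit: 0


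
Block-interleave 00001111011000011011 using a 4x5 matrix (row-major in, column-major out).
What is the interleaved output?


Matrix:
  00001
  11101
  10000
  11011
Read columns: 01110101010000011101

01110101010000011101


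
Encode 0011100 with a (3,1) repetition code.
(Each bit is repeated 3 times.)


Each bit -> 3 copies

000000111111111000000


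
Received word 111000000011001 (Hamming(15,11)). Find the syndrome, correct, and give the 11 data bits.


Syndrome = 8: error at position 8

Data: 10000011001 (corrected bit 8)


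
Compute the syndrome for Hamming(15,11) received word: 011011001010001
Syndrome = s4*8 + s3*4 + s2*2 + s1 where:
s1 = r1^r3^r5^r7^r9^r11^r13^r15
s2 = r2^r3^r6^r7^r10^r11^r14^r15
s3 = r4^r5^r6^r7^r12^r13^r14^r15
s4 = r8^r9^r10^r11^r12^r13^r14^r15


s1=1, s2=1, s3=1, s4=1

Syndrome = 15 (error at position 15)


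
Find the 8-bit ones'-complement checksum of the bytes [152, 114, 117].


Sum = 383 mod 256 = 127
Complement = 128

128


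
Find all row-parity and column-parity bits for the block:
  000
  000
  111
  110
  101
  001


Row parities: 001001
Column parities: 101

Row P: 001001, Col P: 101, Corner: 0


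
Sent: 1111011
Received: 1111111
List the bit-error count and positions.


XOR: 0000100

1 error(s) at position(s): 4


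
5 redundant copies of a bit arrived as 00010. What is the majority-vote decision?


Ones: 1 out of 5
Threshold: 3

0 (1/5 voted 1)


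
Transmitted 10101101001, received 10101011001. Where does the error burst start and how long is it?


XOR: 00000110000

Burst at position 5, length 2


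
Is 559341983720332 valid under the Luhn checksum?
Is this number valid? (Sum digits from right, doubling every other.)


Luhn sum = 64
64 mod 10 = 4

Invalid (Luhn sum mod 10 = 4)


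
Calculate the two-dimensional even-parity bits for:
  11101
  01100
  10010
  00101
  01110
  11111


Row parities: 000011
Column parities: 10111

Row P: 000011, Col P: 10111, Corner: 0


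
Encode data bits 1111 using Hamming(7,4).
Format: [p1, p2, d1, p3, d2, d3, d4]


Parity bits: p1=1, p2=1, p3=1

1111111


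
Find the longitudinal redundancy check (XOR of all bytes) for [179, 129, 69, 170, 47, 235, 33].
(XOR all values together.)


XOR chain: 179 ^ 129 ^ 69 ^ 170 ^ 47 ^ 235 ^ 33 = 56

56


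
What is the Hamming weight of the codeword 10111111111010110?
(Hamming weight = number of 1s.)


Counting 1s in 10111111111010110

13


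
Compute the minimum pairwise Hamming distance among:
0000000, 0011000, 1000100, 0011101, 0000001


Comparing all pairs, minimum distance: 1
Can detect 0 errors, correct 0 errors

1


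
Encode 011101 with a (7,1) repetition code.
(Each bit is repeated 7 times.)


Each bit -> 7 copies

000000011111111111111111111100000001111111


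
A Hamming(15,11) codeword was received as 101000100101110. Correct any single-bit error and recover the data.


Syndrome = 0: no error detected

Data: 10010101110 (no errors)


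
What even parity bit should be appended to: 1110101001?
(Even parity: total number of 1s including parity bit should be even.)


Number of 1s in data: 6
Parity bit: 0

0


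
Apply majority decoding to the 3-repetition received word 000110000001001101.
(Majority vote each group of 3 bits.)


Groups: 000, 110, 000, 001, 001, 101
Majority votes: 010001

010001


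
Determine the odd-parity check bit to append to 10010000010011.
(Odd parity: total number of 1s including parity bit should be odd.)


Number of 1s in data: 5
Parity bit: 0

0


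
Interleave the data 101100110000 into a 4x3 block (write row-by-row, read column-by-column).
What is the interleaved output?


Matrix:
  101
  100
  110
  000
Read columns: 111000101000

111000101000


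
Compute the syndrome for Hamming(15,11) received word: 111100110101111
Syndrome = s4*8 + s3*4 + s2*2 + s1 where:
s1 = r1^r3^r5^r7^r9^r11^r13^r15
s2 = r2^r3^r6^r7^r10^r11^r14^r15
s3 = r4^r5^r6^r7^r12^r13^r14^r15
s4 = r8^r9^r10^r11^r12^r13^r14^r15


s1=1, s2=0, s3=0, s4=0

Syndrome = 1 (error at position 1)


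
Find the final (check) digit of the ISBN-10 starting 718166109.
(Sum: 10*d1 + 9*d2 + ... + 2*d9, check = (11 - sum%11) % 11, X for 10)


Weighted sum: 238
238 mod 11 = 7

Check digit: 4


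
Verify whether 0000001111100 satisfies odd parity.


Number of 1s: 5

Yes, parity is correct (5 ones)


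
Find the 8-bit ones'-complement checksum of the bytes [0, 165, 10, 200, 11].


Sum = 386 mod 256 = 130
Complement = 125

125


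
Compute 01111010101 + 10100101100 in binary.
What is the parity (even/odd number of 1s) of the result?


01111010101 = 981
10100101100 = 1324
Sum = 2305 = 100100000001
1s count = 3

odd parity (3 ones in 100100000001)


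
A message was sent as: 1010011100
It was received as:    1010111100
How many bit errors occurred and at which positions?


XOR: 0000100000

1 error(s) at position(s): 4


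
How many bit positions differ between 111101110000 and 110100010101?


XOR: 001001100101
Count of 1s: 5

5


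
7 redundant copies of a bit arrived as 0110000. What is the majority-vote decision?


Ones: 2 out of 7
Threshold: 4

0 (2/7 voted 1)


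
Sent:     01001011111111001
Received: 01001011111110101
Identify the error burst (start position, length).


XOR: 00000000000001100

Burst at position 13, length 2


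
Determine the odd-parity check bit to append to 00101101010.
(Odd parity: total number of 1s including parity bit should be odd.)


Number of 1s in data: 5
Parity bit: 0

0


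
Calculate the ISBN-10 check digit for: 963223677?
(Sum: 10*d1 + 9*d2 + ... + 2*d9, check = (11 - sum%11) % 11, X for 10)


Weighted sum: 268
268 mod 11 = 4

Check digit: 7


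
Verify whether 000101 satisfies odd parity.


Number of 1s: 2

No, parity error (2 ones)


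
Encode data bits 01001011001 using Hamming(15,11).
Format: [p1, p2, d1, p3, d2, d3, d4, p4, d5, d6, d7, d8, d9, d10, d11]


Parity bits: p1=0, p2=0, p3=1, p4=0

000110001011001


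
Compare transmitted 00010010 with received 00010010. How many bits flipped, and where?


XOR: 00000000

0 errors (received matches sent)


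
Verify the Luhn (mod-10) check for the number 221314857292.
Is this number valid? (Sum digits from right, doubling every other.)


Luhn sum = 47
47 mod 10 = 7

Invalid (Luhn sum mod 10 = 7)


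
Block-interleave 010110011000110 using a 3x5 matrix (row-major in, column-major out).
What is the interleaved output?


Matrix:
  01011
  00110
  00110
Read columns: 000100011111100

000100011111100


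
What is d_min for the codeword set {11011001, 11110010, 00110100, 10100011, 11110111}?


Comparing all pairs, minimum distance: 2
Can detect 1 errors, correct 0 errors

2


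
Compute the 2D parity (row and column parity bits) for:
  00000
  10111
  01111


Row parities: 000
Column parities: 11000

Row P: 000, Col P: 11000, Corner: 0


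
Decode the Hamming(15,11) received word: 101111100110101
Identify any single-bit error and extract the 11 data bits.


Syndrome = 1: error at position 1

Data: 11110110101 (corrected bit 1)


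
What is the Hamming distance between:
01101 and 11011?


XOR: 10110
Count of 1s: 3

3


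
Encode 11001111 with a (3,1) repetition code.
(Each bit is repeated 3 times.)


Each bit -> 3 copies

111111000000111111111111


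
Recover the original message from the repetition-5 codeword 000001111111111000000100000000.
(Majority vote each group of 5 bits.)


Groups: 00000, 11111, 11111, 00000, 01000, 00000
Majority votes: 011000

011000


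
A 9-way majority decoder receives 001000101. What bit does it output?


Ones: 3 out of 9
Threshold: 5

0 (3/9 voted 1)


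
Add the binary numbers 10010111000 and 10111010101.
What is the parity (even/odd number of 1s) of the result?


10010111000 = 1208
10111010101 = 1493
Sum = 2701 = 101010001101
1s count = 6

even parity (6 ones in 101010001101)


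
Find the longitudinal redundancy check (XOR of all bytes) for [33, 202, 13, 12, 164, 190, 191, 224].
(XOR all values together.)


XOR chain: 33 ^ 202 ^ 13 ^ 12 ^ 164 ^ 190 ^ 191 ^ 224 = 175

175


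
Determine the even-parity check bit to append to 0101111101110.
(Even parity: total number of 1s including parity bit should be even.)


Number of 1s in data: 9
Parity bit: 1

1


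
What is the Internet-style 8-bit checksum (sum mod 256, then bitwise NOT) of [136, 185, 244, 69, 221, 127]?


Sum = 982 mod 256 = 214
Complement = 41

41


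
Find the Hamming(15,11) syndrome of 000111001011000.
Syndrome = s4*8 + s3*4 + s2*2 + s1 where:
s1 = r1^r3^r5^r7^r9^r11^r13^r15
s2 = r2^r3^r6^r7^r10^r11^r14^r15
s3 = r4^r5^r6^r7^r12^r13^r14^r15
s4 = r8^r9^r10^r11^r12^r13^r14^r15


s1=1, s2=0, s3=0, s4=1

Syndrome = 9 (error at position 9)


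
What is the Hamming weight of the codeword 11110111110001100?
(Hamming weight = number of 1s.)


Counting 1s in 11110111110001100

11


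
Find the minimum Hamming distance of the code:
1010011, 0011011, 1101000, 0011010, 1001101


Comparing all pairs, minimum distance: 1
Can detect 0 errors, correct 0 errors

1


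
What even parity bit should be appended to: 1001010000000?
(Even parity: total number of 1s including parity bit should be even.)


Number of 1s in data: 3
Parity bit: 1

1


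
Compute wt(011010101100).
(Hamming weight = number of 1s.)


Counting 1s in 011010101100

6


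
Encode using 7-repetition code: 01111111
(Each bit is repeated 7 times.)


Each bit -> 7 copies

00000001111111111111111111111111111111111111111111111111


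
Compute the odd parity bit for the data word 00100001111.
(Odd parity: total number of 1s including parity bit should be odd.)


Number of 1s in data: 5
Parity bit: 0

0


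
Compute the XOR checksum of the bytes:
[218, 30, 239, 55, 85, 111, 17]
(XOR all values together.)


XOR chain: 218 ^ 30 ^ 239 ^ 55 ^ 85 ^ 111 ^ 17 = 55

55


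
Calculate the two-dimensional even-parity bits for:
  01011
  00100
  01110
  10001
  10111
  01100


Row parities: 111000
Column parities: 01011

Row P: 111000, Col P: 01011, Corner: 1


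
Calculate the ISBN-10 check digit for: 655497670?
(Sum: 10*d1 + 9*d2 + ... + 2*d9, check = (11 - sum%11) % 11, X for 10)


Weighted sum: 307
307 mod 11 = 10

Check digit: 1


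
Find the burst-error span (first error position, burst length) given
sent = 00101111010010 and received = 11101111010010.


XOR: 11000000000000

Burst at position 0, length 2


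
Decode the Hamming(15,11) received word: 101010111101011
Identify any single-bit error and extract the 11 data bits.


Syndrome = 6: error at position 6

Data: 11111101011 (corrected bit 6)


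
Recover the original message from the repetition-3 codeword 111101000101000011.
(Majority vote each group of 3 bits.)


Groups: 111, 101, 000, 101, 000, 011
Majority votes: 110101

110101


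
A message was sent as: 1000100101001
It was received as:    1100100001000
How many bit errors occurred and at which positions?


XOR: 0100000100001

3 error(s) at position(s): 1, 7, 12


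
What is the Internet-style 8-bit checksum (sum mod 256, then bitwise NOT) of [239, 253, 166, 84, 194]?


Sum = 936 mod 256 = 168
Complement = 87

87


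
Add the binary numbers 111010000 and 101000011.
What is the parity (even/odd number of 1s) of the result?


111010000 = 464
101000011 = 323
Sum = 787 = 1100010011
1s count = 5

odd parity (5 ones in 1100010011)


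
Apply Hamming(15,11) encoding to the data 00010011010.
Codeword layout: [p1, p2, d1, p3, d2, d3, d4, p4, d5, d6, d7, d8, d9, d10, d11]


Parity bits: p1=0, p2=1, p3=1, p4=1

010100110011010


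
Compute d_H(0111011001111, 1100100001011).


XOR: 1011111000100
Count of 1s: 7

7


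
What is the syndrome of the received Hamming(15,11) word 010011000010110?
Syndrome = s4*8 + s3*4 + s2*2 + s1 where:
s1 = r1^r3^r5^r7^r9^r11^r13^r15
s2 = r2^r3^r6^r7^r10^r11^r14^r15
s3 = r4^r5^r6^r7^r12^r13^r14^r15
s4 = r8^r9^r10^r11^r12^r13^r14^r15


s1=1, s2=0, s3=0, s4=1

Syndrome = 9 (error at position 9)


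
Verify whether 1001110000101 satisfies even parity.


Number of 1s: 6

Yes, parity is correct (6 ones)


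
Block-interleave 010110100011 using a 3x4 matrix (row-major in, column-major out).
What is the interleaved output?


Matrix:
  0101
  1010
  0011
Read columns: 010100011101

010100011101


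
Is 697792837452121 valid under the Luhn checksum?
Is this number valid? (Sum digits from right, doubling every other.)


Luhn sum = 84
84 mod 10 = 4

Invalid (Luhn sum mod 10 = 4)


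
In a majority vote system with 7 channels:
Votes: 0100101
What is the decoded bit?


Ones: 3 out of 7
Threshold: 4

0 (3/7 voted 1)


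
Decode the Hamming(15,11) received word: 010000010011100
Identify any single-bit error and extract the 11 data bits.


Syndrome = 0: no error detected

Data: 00000011100 (no errors)


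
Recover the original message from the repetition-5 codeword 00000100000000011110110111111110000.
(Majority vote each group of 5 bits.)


Groups: 00000, 10000, 00000, 11110, 11011, 11111, 10000
Majority votes: 0001110

0001110


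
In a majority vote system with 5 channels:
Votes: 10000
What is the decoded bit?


Ones: 1 out of 5
Threshold: 3

0 (1/5 voted 1)


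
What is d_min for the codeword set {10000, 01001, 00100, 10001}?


Comparing all pairs, minimum distance: 1
Can detect 0 errors, correct 0 errors

1


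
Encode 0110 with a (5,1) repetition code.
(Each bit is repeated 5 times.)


Each bit -> 5 copies

00000111111111100000


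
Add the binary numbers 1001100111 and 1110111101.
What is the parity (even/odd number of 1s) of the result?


1001100111 = 615
1110111101 = 957
Sum = 1572 = 11000100100
1s count = 4

even parity (4 ones in 11000100100)


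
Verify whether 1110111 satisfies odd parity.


Number of 1s: 6

No, parity error (6 ones)


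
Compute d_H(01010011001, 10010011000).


XOR: 11000000001
Count of 1s: 3

3


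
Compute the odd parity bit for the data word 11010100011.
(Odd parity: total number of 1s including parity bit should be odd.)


Number of 1s in data: 6
Parity bit: 1

1


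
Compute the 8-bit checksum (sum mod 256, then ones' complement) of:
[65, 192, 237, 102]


Sum = 596 mod 256 = 84
Complement = 171

171


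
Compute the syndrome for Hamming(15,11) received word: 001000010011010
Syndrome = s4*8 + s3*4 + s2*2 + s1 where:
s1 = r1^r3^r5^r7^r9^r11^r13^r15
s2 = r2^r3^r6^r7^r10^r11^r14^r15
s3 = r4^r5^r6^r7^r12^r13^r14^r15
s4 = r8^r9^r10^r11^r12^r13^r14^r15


s1=0, s2=1, s3=0, s4=0

Syndrome = 2 (error at position 2)


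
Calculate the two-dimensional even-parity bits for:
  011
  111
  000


Row parities: 010
Column parities: 100

Row P: 010, Col P: 100, Corner: 1


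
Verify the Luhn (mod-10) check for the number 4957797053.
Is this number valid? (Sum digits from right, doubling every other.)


Luhn sum = 48
48 mod 10 = 8

Invalid (Luhn sum mod 10 = 8)


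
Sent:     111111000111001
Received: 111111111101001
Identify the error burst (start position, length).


XOR: 000000111010000

Burst at position 6, length 5


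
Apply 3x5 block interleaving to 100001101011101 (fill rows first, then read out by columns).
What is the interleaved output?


Matrix:
  10000
  11010
  11101
Read columns: 111011001010001

111011001010001


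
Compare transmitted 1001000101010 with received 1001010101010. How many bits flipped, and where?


XOR: 0000010000000

1 error(s) at position(s): 5


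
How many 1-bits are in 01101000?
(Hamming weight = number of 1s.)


Counting 1s in 01101000

3


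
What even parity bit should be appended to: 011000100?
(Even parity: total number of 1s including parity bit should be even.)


Number of 1s in data: 3
Parity bit: 1

1


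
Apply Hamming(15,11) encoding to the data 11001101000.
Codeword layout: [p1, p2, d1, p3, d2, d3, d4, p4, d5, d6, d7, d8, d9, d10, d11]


Parity bits: p1=1, p2=0, p3=0, p4=1

101010011101000


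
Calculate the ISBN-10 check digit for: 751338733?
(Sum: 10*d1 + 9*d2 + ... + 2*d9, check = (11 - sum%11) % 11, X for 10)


Weighted sum: 245
245 mod 11 = 3

Check digit: 8


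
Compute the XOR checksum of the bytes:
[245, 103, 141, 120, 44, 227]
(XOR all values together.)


XOR chain: 245 ^ 103 ^ 141 ^ 120 ^ 44 ^ 227 = 168

168


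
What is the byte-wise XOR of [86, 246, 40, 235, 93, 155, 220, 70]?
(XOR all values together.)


XOR chain: 86 ^ 246 ^ 40 ^ 235 ^ 93 ^ 155 ^ 220 ^ 70 = 63

63


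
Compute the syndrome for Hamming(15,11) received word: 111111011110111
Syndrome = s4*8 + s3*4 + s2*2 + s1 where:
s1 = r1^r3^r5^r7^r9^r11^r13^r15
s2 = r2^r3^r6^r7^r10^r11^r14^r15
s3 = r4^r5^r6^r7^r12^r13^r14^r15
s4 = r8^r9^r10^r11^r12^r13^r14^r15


s1=1, s2=1, s3=0, s4=1

Syndrome = 11 (error at position 11)


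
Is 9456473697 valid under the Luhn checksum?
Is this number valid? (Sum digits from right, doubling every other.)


Luhn sum = 63
63 mod 10 = 3

Invalid (Luhn sum mod 10 = 3)


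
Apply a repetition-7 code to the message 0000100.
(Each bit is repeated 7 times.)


Each bit -> 7 copies

0000000000000000000000000000111111100000000000000


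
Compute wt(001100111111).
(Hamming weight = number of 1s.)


Counting 1s in 001100111111

8


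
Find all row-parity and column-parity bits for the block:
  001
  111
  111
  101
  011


Row parities: 11100
Column parities: 111

Row P: 11100, Col P: 111, Corner: 1


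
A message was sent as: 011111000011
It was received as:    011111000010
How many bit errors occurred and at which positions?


XOR: 000000000001

1 error(s) at position(s): 11


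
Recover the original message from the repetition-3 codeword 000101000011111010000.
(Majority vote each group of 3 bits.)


Groups: 000, 101, 000, 011, 111, 010, 000
Majority votes: 0101100

0101100


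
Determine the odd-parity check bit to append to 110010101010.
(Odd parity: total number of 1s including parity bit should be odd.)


Number of 1s in data: 6
Parity bit: 1

1


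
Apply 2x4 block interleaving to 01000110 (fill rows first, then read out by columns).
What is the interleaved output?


Matrix:
  0100
  0110
Read columns: 00110100

00110100


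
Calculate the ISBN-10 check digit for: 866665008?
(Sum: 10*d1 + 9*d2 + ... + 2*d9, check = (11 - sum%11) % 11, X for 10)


Weighted sum: 301
301 mod 11 = 4

Check digit: 7


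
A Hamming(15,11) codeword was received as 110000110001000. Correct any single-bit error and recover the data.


Syndrome = 0: no error detected

Data: 00010001000 (no errors)


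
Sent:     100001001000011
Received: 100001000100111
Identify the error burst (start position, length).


XOR: 000000001100100

Burst at position 8, length 5


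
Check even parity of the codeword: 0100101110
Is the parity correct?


Number of 1s: 5

No, parity error (5 ones)


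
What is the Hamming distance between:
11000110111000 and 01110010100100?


XOR: 10110100011100
Count of 1s: 7

7


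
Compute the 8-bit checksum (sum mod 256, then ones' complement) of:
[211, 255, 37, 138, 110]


Sum = 751 mod 256 = 239
Complement = 16

16


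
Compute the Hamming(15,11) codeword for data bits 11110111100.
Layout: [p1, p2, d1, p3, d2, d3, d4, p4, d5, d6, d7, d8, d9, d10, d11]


Parity bits: p1=1, p2=1, p3=1, p4=0

111111100111100


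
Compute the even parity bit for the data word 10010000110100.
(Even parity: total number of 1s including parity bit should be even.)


Number of 1s in data: 5
Parity bit: 1

1


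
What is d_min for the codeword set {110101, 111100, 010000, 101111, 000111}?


Comparing all pairs, minimum distance: 2
Can detect 1 errors, correct 0 errors

2
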